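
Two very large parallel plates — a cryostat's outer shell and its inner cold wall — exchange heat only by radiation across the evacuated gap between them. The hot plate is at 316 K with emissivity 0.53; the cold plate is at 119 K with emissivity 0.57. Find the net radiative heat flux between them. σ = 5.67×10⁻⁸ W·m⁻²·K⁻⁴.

For two infinite grey parallel plates, q = σ(T₁⁴ − T₂⁴)/(1/ε₁ + 1/ε₂ − 1).
T₁⁴ − T₂⁴ = 9.971×10⁹ − 2.005×10⁸ = 9.771×10⁹ K⁴.
1/ε₁ + 1/ε₂ − 1 = 1.887 + 1.754 − 1 = 2.641.
q = 5.67×10⁻⁸ × 9.771×10⁹ / 2.641.

q ≈ 210 W/m²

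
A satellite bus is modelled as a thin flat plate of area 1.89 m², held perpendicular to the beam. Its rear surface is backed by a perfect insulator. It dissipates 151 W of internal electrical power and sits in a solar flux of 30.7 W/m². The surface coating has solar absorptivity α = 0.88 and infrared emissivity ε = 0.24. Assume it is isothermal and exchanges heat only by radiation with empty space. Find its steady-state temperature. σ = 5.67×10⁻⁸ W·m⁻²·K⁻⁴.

T ≈ 298 K

At steady state, absorbed solar power + internal power = radiated power.
Absorbed: α·S·A_cross = 0.88·30.7·1.890 = 51.06 W (cross-section A).
Total input = 51.06 + 151 = 202.1 W.
Radiated: εσ·A_surf·T⁴ with A_surf = A = 1.890 m².
T⁴ = 202.1/(0.24·5.67×10⁻⁸·1.890) = 7.856×10⁹ K⁴.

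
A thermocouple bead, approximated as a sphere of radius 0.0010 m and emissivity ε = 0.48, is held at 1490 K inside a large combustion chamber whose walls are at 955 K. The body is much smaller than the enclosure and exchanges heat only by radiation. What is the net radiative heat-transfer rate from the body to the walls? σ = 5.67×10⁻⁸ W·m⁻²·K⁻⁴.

P_net ≈ 1.40 W

For a small grey body in a large enclosure: P_net = εσA(T_body⁴ − T_wall⁴).
A = 4πr² = 1.257×10⁻⁵ m²; T_body⁴ − T_wall⁴ = 4.929×10¹² − 8.318×10¹¹ = 4.097×10¹² K⁴.
|P_net| = 0.48·5.67×10⁻⁸·1.257×10⁻⁵·4.097×10¹².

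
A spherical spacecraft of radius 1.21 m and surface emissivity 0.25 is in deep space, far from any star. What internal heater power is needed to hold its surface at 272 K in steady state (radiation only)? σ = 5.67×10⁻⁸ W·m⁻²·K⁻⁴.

P ≈ 1430 W

P = εσ·4πr²·T⁴.
4πr² = 18.40 m²; T⁴ = 5.474×10⁹ K⁴.
P = 0.25·5.67×10⁻⁸·18.40·5.474×10⁹.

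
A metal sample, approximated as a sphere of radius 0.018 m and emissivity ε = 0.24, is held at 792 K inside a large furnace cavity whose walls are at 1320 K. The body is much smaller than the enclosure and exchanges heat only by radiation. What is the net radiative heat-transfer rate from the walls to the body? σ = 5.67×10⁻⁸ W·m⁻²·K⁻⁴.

For a small grey body in a large enclosure: P_net = εσA(T_body⁴ − T_wall⁴).
A = 4πr² = 0.004072 m²; T_body⁴ − T_wall⁴ = 3.935×10¹¹ − 3.036×10¹² = -2.642×10¹² K⁴.
|P_net| = 0.24·5.67×10⁻⁸·0.004072·2.642×10¹².

P_net ≈ 146 W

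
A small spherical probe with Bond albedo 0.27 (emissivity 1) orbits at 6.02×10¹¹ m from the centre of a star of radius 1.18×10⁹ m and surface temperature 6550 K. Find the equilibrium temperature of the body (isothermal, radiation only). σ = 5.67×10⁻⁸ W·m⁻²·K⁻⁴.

T ≈ 190 K

The star's surface emits σT_*⁴; at distance d the flux is S = σT_*⁴(R_*/d)².
S = 5.67×10⁻⁸·(6550)⁴·(1.18×10⁹/6.02×10¹¹)² = 401.0 W/m².
For an isothermal sphere T⁴ = (1−a)S/(4σ) = 1.291×10⁹ K⁴.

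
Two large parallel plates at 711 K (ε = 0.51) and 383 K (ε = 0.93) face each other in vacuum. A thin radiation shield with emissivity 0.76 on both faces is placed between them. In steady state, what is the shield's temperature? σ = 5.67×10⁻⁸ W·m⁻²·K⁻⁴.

T_s ≈ 576 K

In steady state the net flux on the hot side equals that on the cold side.
σ(T₁⁴−T_s⁴)/D₁ = σ(T_s⁴−T₂⁴)/D₂, with D₁ = 1/ε₁+1/ε_s−1 = 2.277, D₂ = 1/ε_s+1/ε₂−1 = 1.391.
Solve for T_s⁴: T_s⁴ = (D₂·T₁⁴ + D₁·T₂⁴)/(D₁+D₂) = 1.103×10¹¹ K⁴.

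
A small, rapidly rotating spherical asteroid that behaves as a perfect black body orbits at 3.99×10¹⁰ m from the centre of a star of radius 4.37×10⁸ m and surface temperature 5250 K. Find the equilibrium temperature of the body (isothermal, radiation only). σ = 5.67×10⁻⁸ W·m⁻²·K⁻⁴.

The star's surface emits σT_*⁴; at distance d the flux is S = σT_*⁴(R_*/d)².
S = 5.67×10⁻⁸·(5250)⁴·(4.37×10⁸/3.99×10¹⁰)² = 5167 W/m².
For an isothermal sphere T⁴ = (1−a)S/(4σ) = 2.278×10¹⁰ K⁴.

T ≈ 389 K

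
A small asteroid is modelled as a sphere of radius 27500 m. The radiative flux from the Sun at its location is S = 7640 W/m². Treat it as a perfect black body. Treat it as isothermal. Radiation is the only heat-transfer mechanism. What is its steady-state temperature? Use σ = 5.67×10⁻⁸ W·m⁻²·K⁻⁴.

At equilibrium, absorbed power = emitted power.
Absorbing cross-section = πr² = 2.376×10⁹ m²; emitting surface = 4πr² = 9.503×10⁹ m² (ratio 4).
S·A_cross = εσ·A_surf·T⁴  ⇒  T⁴ = S/(4σ).
T⁴ = 1.00·7640/(4·5.67×10⁻⁸) = 3.369×10¹⁰ K⁴.
T = (3.369×10¹⁰)^(1/4).

T ≈ 428 K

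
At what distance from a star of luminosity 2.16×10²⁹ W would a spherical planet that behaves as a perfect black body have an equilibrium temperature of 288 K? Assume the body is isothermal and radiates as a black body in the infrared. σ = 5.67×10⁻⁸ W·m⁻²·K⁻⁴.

For an isothermal black-emitting sphere, (1−a)S·πr² = σ·4πr²·T⁴ ⇒ S = 4σT⁴/(1−a).
S = 4·5.67×10⁻⁸·(288)⁴/1.00 = 1560 W/m².
Flux falls as S = L/(4πd²), so d = √(L/(4πS)) = √(2.16×10²⁹/(4π·1560)).

d ≈ 3.32×10¹² m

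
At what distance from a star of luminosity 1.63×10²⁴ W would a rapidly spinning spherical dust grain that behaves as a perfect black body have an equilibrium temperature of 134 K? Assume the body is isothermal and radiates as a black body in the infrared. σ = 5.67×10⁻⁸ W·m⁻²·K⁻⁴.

For an isothermal black-emitting sphere, (1−a)S·πr² = σ·4πr²·T⁴ ⇒ S = 4σT⁴/(1−a).
S = 4·5.67×10⁻⁸·(134)⁴/1.00 = 73.12 W/m².
Flux falls as S = L/(4πd²), so d = √(L/(4πS)) = √(1.63×10²⁴/(4π·73.12)).

d ≈ 4.21×10¹⁰ m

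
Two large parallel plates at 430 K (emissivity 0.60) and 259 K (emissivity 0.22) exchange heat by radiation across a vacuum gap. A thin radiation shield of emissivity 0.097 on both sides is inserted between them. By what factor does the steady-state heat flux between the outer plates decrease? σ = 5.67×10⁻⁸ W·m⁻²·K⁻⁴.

factor ≈ 4.76

Without shield: q₀ = σΔ(T⁴)/(1/ε₁+1/ε₂−1) with denominator 5.212.
With shield the two gaps are in series; the resistances add: (1/ε₁+1/ε_s−1)+(1/ε_s+1/ε₂−1) = 10.98+13.85 = 24.83.
Heat-flux ratio q₀/q = 24.83/5.212.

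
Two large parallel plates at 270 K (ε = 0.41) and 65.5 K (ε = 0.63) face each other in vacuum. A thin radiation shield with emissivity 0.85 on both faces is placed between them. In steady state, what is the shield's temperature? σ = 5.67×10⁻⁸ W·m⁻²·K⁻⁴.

In steady state the net flux on the hot side equals that on the cold side.
σ(T₁⁴−T_s⁴)/D₁ = σ(T_s⁴−T₂⁴)/D₂, with D₁ = 1/ε₁+1/ε_s−1 = 2.615, D₂ = 1/ε_s+1/ε₂−1 = 1.764.
Solve for T_s⁴: T_s⁴ = (D₂·T₁⁴ + D₁·T₂⁴)/(D₁+D₂) = 2.151×10⁹ K⁴.

T_s ≈ 215 K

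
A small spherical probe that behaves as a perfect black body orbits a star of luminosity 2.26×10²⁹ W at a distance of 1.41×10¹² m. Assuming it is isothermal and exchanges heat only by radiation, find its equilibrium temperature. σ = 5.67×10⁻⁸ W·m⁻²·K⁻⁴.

First find the stellar flux at distance d: S = L/(4πd²) = 2.26×10²⁹/(4π·(1.41×10¹²)²) = 9046 W/m².
For an isothermal sphere, absorbed (1−a)S·πr² = emitted σ·4πr²·T⁴, so T⁴ = (1−a)S/(4σ).
T⁴ = 1.00·9046/(4·5.67×10⁻⁸) = 3.989×10¹⁰ K⁴.

T ≈ 447 K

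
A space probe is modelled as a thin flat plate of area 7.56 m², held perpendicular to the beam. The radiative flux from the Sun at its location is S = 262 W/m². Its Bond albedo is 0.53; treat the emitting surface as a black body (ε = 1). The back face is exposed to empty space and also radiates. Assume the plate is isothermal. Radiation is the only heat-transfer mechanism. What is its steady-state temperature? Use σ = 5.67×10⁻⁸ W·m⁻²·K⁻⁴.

At equilibrium, absorbed power = emitted power.
Absorbing cross-section = A = 7.560 m²; emitting surface = 2A = 15.12 m² (ratio 2).
(1−a)S·A_cross = εσ·A_surf·T⁴  ⇒  T⁴ = (1−a)S/(2σ).
T⁴ = 0.470·262/(2·5.67×10⁻⁸) = 1.086×10⁹ K⁴.
T = (1.086×10⁹)^(1/4).

T ≈ 182 K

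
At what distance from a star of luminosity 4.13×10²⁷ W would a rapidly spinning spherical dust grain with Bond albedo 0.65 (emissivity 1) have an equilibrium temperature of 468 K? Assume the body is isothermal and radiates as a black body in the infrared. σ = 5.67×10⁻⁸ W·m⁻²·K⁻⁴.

d ≈ 1.03×10¹¹ m

For an isothermal black-emitting sphere, (1−a)S·πr² = σ·4πr²·T⁴ ⇒ S = 4σT⁴/(1−a).
S = 4·5.67×10⁻⁸·(468)⁴/0.350 = 31090 W/m².
Flux falls as S = L/(4πd²), so d = √(L/(4πS)) = √(4.13×10²⁷/(4π·31090)).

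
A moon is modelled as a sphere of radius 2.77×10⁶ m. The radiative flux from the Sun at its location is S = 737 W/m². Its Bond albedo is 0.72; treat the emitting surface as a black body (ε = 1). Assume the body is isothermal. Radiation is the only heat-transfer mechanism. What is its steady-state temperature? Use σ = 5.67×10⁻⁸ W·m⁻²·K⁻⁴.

At equilibrium, absorbed power = emitted power.
Absorbing cross-section = πr² = 2.411×10¹³ m²; emitting surface = 4πr² = 9.642×10¹³ m² (ratio 4).
(1−a)S·A_cross = εσ·A_surf·T⁴  ⇒  T⁴ = (1−a)S/(4σ).
T⁴ = 0.280·737/(4·5.67×10⁻⁸) = 9.099×10⁸ K⁴.
T = (9.099×10⁸)^(1/4).

T ≈ 174 K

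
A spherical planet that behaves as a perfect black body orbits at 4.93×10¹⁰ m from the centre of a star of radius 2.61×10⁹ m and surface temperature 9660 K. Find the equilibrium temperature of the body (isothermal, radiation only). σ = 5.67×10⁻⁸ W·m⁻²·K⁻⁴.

T ≈ 1570 K

The star's surface emits σT_*⁴; at distance d the flux is S = σT_*⁴(R_*/d)².
S = 5.67×10⁻⁸·(9660)⁴·(2.61×10⁹/4.93×10¹⁰)² = 1.384×10⁶ W/m².
For an isothermal sphere T⁴ = (1−a)S/(4σ) = 6.101×10¹² K⁴.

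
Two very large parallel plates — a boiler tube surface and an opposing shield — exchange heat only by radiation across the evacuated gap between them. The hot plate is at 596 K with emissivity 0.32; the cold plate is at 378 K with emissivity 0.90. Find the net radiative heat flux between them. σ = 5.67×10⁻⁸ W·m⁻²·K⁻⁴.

q ≈ 1850 W/m²

For two infinite grey parallel plates, q = σ(T₁⁴ − T₂⁴)/(1/ε₁ + 1/ε₂ − 1).
T₁⁴ − T₂⁴ = 1.262×10¹¹ − 2.042×10¹⁰ = 1.058×10¹¹ K⁴.
1/ε₁ + 1/ε₂ − 1 = 3.125 + 1.111 − 1 = 3.236.
q = 5.67×10⁻⁸ × 1.058×10¹¹ / 3.236.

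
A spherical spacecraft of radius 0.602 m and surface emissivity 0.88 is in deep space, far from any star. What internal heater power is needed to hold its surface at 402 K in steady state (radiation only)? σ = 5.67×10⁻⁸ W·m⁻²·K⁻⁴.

P ≈ 5930 W

P = εσ·4πr²·T⁴.
4πr² = 4.554 m²; T⁴ = 2.612×10¹⁰ K⁴.
P = 0.88·5.67×10⁻⁸·4.554·2.612×10¹⁰.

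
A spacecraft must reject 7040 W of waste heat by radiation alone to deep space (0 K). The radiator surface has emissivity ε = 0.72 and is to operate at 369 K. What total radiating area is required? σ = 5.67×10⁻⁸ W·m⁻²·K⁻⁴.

P = εσA T⁴ ⇒ A = P/(εσT⁴).
T⁴ = 1.854×10¹⁰ K⁴.
A = 7040/(0.72 × 5.67×10⁻⁸ × 1.854×10¹⁰).

A ≈ 9.30 m²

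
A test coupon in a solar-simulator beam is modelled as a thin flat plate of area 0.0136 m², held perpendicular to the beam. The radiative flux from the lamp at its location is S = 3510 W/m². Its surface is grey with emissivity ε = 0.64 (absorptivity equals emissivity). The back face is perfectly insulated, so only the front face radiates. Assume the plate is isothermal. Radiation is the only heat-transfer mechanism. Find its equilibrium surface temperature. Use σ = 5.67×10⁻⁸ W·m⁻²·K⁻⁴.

T ≈ 499 K

At equilibrium, absorbed power = emitted power.
Absorbing cross-section = A = 0.01360 m²; emitting surface = A = 0.01360 m² (ratio 1).
εS·A_cross = εσ·A_surf·T⁴  ⇒  T⁴ = S/(1σ)   (ε cancels).
T⁴ = 3510/(1·5.67×10⁻⁸) = 6.190×10¹⁰ K⁴.
T = (6.190×10¹⁰)^(1/4).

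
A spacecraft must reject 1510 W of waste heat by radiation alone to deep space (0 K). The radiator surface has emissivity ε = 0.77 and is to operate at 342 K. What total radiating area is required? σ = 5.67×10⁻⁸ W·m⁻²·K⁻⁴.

A ≈ 2.53 m²

P = εσA T⁴ ⇒ A = P/(εσT⁴).
T⁴ = 1.368×10¹⁰ K⁴.
A = 1510/(0.77 × 5.67×10⁻⁸ × 1.368×10¹⁰).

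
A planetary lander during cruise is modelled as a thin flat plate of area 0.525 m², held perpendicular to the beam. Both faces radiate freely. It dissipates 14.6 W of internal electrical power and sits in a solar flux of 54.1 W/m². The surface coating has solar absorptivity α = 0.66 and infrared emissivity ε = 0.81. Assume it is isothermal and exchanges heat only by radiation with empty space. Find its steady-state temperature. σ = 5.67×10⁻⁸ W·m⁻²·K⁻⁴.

T ≈ 162 K

At steady state, absorbed solar power + internal power = radiated power.
Absorbed: α·S·A_cross = 0.66·54.1·0.5250 = 18.75 W (cross-section A).
Total input = 18.75 + 14.6 = 33.35 W.
Radiated: εσ·A_surf·T⁴ with A_surf = 2A = 1.050 m².
T⁴ = 33.35/(0.81·5.67×10⁻⁸·1.050) = 6.915×10⁸ K⁴.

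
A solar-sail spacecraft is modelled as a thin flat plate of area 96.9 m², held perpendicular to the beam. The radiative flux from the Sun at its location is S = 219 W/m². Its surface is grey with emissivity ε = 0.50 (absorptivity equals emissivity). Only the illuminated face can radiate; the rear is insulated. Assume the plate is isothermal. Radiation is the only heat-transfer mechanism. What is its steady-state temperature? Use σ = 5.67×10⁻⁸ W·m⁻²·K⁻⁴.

T ≈ 249 K

At equilibrium, absorbed power = emitted power.
Absorbing cross-section = A = 96.90 m²; emitting surface = A = 96.90 m² (ratio 1).
εS·A_cross = εσ·A_surf·T⁴  ⇒  T⁴ = S/(1σ)   (ε cancels).
T⁴ = 219/(1·5.67×10⁻⁸) = 3.862×10⁹ K⁴.
T = (3.862×10⁹)^(1/4).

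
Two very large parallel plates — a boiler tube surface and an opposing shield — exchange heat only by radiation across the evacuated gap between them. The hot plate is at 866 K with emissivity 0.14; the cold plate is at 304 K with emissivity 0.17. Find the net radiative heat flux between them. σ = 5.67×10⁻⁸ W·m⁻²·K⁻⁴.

For two infinite grey parallel plates, q = σ(T₁⁴ − T₂⁴)/(1/ε₁ + 1/ε₂ − 1).
T₁⁴ − T₂⁴ = 5.624×10¹¹ − 8.541×10⁹ = 5.539×10¹¹ K⁴.
1/ε₁ + 1/ε₂ − 1 = 7.143 + 5.882 − 1 = 12.03.
q = 5.67×10⁻⁸ × 5.539×10¹¹ / 12.03.

q ≈ 2610 W/m²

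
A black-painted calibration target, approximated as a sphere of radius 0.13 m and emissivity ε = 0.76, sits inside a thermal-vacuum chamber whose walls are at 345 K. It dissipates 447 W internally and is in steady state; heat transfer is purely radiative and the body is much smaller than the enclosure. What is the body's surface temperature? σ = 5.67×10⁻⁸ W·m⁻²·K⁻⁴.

T ≈ 501 K

For a small grey body in a large enclosure, net radiated power = εσA(T⁴ − T_w⁴).
Steady state: P = εσA(T⁴ − T_w⁴) with A = 4πr² = 0.2124 m².
T⁴ = P/(εσA) + T_w⁴ = 447/(0.76·5.67×10⁻⁸·0.2124) + (345)⁴
    = 4.884×10¹⁰ + 1.417×10¹⁰ = 6.301×10¹⁰ K⁴.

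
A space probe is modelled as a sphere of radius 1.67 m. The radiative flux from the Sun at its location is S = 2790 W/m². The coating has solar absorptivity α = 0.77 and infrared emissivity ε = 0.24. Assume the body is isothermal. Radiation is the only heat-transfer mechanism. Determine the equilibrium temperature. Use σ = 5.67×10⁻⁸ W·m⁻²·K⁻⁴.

At equilibrium, absorbed power = emitted power.
Absorbing cross-section = πr² = 8.762 m²; emitting surface = 4πr² = 35.05 m² (ratio 4).
αS·A_cross = εσ·A_surf·T⁴  ⇒  T⁴ = αS/(ε·4σ).
T⁴ = 0.770·2790/(0.24·4·5.67×10⁻⁸) = 3.947×10¹⁰ K⁴.
T = (3.947×10¹⁰)^(1/4).

T ≈ 446 K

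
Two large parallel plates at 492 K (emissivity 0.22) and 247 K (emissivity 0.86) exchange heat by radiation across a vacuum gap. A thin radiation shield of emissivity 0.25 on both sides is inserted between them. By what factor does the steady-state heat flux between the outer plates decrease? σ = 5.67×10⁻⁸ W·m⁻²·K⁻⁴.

factor ≈ 2.49

Without shield: q₀ = σΔ(T⁴)/(1/ε₁+1/ε₂−1) with denominator 4.708.
With shield the two gaps are in series; the resistances add: (1/ε₁+1/ε_s−1)+(1/ε_s+1/ε₂−1) = 7.545+4.163 = 11.71.
Heat-flux ratio q₀/q = 11.71/4.708.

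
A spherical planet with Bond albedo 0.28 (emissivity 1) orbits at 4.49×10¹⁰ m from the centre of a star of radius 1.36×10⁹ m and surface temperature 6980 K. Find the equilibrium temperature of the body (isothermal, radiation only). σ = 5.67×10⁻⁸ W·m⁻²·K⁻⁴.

T ≈ 791 K

The star's surface emits σT_*⁴; at distance d the flux is S = σT_*⁴(R_*/d)².
S = 5.67×10⁻⁸·(6980)⁴·(1.36×10⁹/4.49×10¹⁰)² = 1.235×10⁵ W/m².
For an isothermal sphere T⁴ = (1−a)S/(4σ) = 3.920×10¹¹ K⁴.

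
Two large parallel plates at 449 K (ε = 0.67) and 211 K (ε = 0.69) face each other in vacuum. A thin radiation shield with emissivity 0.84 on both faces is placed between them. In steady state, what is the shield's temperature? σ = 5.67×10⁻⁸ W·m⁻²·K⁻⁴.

In steady state the net flux on the hot side equals that on the cold side.
σ(T₁⁴−T_s⁴)/D₁ = σ(T_s⁴−T₂⁴)/D₂, with D₁ = 1/ε₁+1/ε_s−1 = 1.683, D₂ = 1/ε_s+1/ε₂−1 = 1.640.
Solve for T_s⁴: T_s⁴ = (D₂·T₁⁴ + D₁·T₂⁴)/(D₁+D₂) = 2.106×10¹⁰ K⁴.

T_s ≈ 381 K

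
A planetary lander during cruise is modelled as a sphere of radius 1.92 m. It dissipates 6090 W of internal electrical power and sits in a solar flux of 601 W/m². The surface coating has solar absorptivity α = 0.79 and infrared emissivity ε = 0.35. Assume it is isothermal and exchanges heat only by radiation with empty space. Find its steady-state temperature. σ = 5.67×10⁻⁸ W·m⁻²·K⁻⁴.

T ≈ 335 K

At steady state, absorbed solar power + internal power = radiated power.
Absorbed: α·S·A_cross = 0.79·601·11.58 = 5499 W (cross-section πr²).
Total input = 5499 + 6090 = 11590 W.
Radiated: εσ·A_surf·T⁴ with A_surf = 4πr² = 46.32 m².
T⁴ = 11590/(0.35·5.67×10⁻⁸·46.32) = 1.261×10¹⁰ K⁴.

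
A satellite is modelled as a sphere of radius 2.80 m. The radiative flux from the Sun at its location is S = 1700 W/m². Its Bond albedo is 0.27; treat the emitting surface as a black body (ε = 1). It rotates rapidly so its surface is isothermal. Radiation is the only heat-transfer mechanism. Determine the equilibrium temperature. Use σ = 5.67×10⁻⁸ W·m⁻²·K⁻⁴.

At equilibrium, absorbed power = emitted power.
Absorbing cross-section = πr² = 24.63 m²; emitting surface = 4πr² = 98.52 m² (ratio 4).
(1−a)S·A_cross = εσ·A_surf·T⁴  ⇒  T⁴ = (1−a)S/(4σ).
T⁴ = 0.730·1700/(4·5.67×10⁻⁸) = 5.472×10⁹ K⁴.
T = (5.472×10⁹)^(1/4).

T ≈ 272 K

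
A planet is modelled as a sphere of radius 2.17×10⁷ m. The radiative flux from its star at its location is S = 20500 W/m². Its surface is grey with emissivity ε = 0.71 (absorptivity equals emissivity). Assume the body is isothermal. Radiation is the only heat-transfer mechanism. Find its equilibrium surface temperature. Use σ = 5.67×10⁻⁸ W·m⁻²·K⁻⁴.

At equilibrium, absorbed power = emitted power.
Absorbing cross-section = πr² = 1.479×10¹⁵ m²; emitting surface = 4πr² = 5.917×10¹⁵ m² (ratio 4).
εS·A_cross = εσ·A_surf·T⁴  ⇒  T⁴ = S/(4σ)   (ε cancels).
T⁴ = 20500/(4·5.67×10⁻⁸) = 9.039×10¹⁰ K⁴.
T = (9.039×10¹⁰)^(1/4).

T ≈ 548 K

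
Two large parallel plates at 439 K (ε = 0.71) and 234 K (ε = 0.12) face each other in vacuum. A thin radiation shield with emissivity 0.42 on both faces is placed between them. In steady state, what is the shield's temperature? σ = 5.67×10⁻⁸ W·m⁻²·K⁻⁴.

T_s ≈ 415 K

In steady state the net flux on the hot side equals that on the cold side.
σ(T₁⁴−T_s⁴)/D₁ = σ(T_s⁴−T₂⁴)/D₂, with D₁ = 1/ε₁+1/ε_s−1 = 2.789, D₂ = 1/ε_s+1/ε₂−1 = 9.714.
Solve for T_s⁴: T_s⁴ = (D₂·T₁⁴ + D₁·T₂⁴)/(D₁+D₂) = 2.952×10¹⁰ K⁴.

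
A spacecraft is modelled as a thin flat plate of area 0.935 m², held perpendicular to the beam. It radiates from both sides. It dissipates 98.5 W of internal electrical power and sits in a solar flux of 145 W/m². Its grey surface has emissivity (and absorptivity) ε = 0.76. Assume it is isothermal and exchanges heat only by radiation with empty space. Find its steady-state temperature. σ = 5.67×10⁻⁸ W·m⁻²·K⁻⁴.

At steady state, absorbed solar power + internal power = radiated power.
Absorbed: α·S·A_cross = 0.76·145·0.9350 = 103.0 W (cross-section A).
Total input = 103.0 + 98.5 = 201.5 W.
Radiated: εσ·A_surf·T⁴ with A_surf = 2A = 1.870 m².
T⁴ = 201.5/(0.76·5.67×10⁻⁸·1.870) = 2.501×10⁹ K⁴.

T ≈ 224 K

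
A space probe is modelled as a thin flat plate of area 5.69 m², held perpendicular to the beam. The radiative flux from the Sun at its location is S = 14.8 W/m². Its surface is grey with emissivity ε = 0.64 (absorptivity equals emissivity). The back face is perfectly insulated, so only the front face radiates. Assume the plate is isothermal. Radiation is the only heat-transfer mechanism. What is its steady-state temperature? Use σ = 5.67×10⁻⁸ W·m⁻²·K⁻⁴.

At equilibrium, absorbed power = emitted power.
Absorbing cross-section = A = 5.690 m²; emitting surface = A = 5.690 m² (ratio 1).
εS·A_cross = εσ·A_surf·T⁴  ⇒  T⁴ = S/(1σ)   (ε cancels).
T⁴ = 14.8/(1·5.67×10⁻⁸) = 2.610×10⁸ K⁴.
T = (2.610×10⁸)^(1/4).

T ≈ 127 K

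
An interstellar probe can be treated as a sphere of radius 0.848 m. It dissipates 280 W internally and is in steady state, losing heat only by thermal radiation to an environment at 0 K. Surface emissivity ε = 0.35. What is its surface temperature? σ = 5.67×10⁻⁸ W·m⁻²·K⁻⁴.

T ≈ 199 K

Steady state: internal power = radiated power, P = εσA T⁴.
Radiating area A = 4πr² = 9.037 m².
T⁴ = P/(εσA) = 280/(0.35·5.67×10⁻⁸·9.037) = 1.561×10⁹ K⁴.
T = (1.561×10⁹)^(1/4).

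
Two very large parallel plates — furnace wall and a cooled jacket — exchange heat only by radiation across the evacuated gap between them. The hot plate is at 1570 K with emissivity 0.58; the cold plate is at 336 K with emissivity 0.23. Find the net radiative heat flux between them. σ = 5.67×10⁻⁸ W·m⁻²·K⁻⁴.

q ≈ 67800 W/m²

For two infinite grey parallel plates, q = σ(T₁⁴ − T₂⁴)/(1/ε₁ + 1/ε₂ − 1).
T₁⁴ − T₂⁴ = 6.076×10¹² − 1.275×10¹⁰ = 6.063×10¹² K⁴.
1/ε₁ + 1/ε₂ − 1 = 1.724 + 4.348 − 1 = 5.072.
q = 5.67×10⁻⁸ × 6.063×10¹² / 5.072.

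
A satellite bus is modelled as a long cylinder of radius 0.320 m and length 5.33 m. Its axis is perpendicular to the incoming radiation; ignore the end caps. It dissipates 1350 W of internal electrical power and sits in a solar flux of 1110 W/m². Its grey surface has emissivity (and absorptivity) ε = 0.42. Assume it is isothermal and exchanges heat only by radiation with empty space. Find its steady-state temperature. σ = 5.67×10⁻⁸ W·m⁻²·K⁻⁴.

T ≈ 328 K

At steady state, absorbed solar power + internal power = radiated power.
Absorbed: α·S·A_cross = 0.42·1110·3.411 = 1590 W (cross-section 2rL).
Total input = 1590 + 1350 = 2940 W.
Radiated: εσ·A_surf·T⁴ with A_surf = 2πrL = 10.72 m².
T⁴ = 2940/(0.42·5.67×10⁻⁸·10.72) = 1.152×10¹⁰ K⁴.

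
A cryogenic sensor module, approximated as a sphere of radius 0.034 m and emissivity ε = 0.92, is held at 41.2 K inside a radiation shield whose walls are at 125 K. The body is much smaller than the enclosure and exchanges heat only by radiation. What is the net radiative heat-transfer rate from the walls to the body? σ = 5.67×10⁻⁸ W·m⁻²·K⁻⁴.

P_net ≈ 0.183 W

For a small grey body in a large enclosure: P_net = εσA(T_body⁴ − T_wall⁴).
A = 4πr² = 0.01453 m²; T_body⁴ − T_wall⁴ = 2.881×10⁶ − 2.441×10⁸ = -2.413×10⁸ K⁴.
|P_net| = 0.92·5.67×10⁻⁸·0.01453·2.413×10⁸.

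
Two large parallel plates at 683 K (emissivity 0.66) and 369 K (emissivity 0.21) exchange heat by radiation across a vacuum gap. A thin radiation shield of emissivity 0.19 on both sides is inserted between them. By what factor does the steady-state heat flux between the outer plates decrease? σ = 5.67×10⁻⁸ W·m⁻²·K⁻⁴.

factor ≈ 2.81

Without shield: q₀ = σΔ(T⁴)/(1/ε₁+1/ε₂−1) with denominator 5.277.
With shield the two gaps are in series; the resistances add: (1/ε₁+1/ε_s−1)+(1/ε_s+1/ε₂−1) = 5.778+9.025 = 14.80.
Heat-flux ratio q₀/q = 14.80/5.277.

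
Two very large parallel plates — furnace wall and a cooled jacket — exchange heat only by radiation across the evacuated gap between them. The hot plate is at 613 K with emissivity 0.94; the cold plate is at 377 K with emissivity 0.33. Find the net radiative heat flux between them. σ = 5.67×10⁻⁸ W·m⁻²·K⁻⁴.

q ≈ 2220 W/m²

For two infinite grey parallel plates, q = σ(T₁⁴ − T₂⁴)/(1/ε₁ + 1/ε₂ − 1).
T₁⁴ − T₂⁴ = 1.412×10¹¹ − 2.020×10¹⁰ = 1.210×10¹¹ K⁴.
1/ε₁ + 1/ε₂ − 1 = 1.064 + 3.030 − 1 = 3.094.
q = 5.67×10⁻⁸ × 1.210×10¹¹ / 3.094.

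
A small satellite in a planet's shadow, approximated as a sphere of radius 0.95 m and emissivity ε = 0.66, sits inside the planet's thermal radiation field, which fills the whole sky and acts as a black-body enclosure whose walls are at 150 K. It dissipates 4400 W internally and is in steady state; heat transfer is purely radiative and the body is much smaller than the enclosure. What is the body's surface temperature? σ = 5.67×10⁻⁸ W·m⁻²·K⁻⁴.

For a small grey body in a large enclosure, net radiated power = εσA(T⁴ − T_w⁴).
Steady state: P = εσA(T⁴ − T_w⁴) with A = 4πr² = 11.34 m².
T⁴ = P/(εσA) + T_w⁴ = 4400/(0.66·5.67×10⁻⁸·11.34) + (150)⁴
    = 1.037×10¹⁰ + 5.062×10⁸ = 1.087×10¹⁰ K⁴.

T ≈ 323 K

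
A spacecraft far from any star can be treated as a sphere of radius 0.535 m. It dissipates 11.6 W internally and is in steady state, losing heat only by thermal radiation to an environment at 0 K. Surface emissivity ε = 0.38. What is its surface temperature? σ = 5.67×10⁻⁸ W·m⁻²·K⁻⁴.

Steady state: internal power = radiated power, P = εσA T⁴.
Radiating area A = 4πr² = 3.597 m².
T⁴ = P/(εσA) = 11.6/(0.38·5.67×10⁻⁸·3.597) = 1.497×10⁸ K⁴.
T = (1.497×10⁸)^(1/4).

T ≈ 111 K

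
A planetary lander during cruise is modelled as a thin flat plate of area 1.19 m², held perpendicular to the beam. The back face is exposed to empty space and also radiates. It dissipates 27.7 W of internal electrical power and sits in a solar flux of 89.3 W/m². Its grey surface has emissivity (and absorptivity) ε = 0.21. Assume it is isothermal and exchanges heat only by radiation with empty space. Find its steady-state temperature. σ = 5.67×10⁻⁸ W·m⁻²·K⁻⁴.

T ≈ 205 K

At steady state, absorbed solar power + internal power = radiated power.
Absorbed: α·S·A_cross = 0.21·89.3·1.190 = 22.32 W (cross-section A).
Total input = 22.32 + 27.7 = 50.02 W.
Radiated: εσ·A_surf·T⁴ with A_surf = 2A = 2.380 m².
T⁴ = 50.02/(0.21·5.67×10⁻⁸·2.380) = 1.765×10⁹ K⁴.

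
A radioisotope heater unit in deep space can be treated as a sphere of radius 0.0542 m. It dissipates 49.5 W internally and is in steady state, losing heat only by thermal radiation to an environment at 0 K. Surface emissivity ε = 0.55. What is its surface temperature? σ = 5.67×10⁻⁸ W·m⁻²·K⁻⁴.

Steady state: internal power = radiated power, P = εσA T⁴.
Radiating area A = 4πr² = 0.03692 m².
T⁴ = P/(εσA) = 49.5/(0.55·5.67×10⁻⁸·0.03692) = 4.300×10¹⁰ K⁴.
T = (4.300×10¹⁰)^(1/4).

T ≈ 455 K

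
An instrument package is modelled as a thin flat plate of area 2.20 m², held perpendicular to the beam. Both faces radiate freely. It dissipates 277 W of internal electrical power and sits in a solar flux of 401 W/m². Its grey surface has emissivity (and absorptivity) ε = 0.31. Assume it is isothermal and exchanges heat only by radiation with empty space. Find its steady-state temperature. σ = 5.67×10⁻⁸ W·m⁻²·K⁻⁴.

T ≈ 290 K

At steady state, absorbed solar power + internal power = radiated power.
Absorbed: α·S·A_cross = 0.31·401·2.200 = 273.5 W (cross-section A).
Total input = 273.5 + 277 = 550.5 W.
Radiated: εσ·A_surf·T⁴ with A_surf = 2A = 4.400 m².
T⁴ = 550.5/(0.31·5.67×10⁻⁸·4.400) = 7.118×10⁹ K⁴.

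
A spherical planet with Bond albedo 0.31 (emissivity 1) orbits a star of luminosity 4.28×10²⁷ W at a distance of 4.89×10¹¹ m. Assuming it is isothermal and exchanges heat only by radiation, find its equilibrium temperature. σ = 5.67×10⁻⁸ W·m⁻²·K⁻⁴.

T ≈ 257 K

First find the stellar flux at distance d: S = L/(4πd²) = 4.28×10²⁷/(4π·(4.89×10¹¹)²) = 1424 W/m².
For an isothermal sphere, absorbed (1−a)S·πr² = emitted σ·4πr²·T⁴, so T⁴ = (1−a)S/(4σ).
T⁴ = 0.690·1424/(4·5.67×10⁻⁸) = 4.333×10⁹ K⁴.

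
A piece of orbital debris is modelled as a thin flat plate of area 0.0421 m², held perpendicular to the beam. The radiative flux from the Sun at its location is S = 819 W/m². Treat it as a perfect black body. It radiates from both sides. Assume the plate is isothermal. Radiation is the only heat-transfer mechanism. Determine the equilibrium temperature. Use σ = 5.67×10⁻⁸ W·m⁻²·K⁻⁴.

T ≈ 292 K

At equilibrium, absorbed power = emitted power.
Absorbing cross-section = A = 0.04210 m²; emitting surface = 2A = 0.08420 m² (ratio 2).
S·A_cross = εσ·A_surf·T⁴  ⇒  T⁴ = S/(2σ).
T⁴ = 1.00·819/(2·5.67×10⁻⁸) = 7.222×10⁹ K⁴.
T = (7.222×10⁹)^(1/4).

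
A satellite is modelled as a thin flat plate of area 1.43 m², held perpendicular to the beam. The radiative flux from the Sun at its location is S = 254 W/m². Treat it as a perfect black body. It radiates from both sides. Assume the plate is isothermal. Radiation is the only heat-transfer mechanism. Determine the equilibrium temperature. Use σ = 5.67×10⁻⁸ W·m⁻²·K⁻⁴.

T ≈ 218 K

At equilibrium, absorbed power = emitted power.
Absorbing cross-section = A = 1.430 m²; emitting surface = 2A = 2.860 m² (ratio 2).
S·A_cross = εσ·A_surf·T⁴  ⇒  T⁴ = S/(2σ).
T⁴ = 1.00·254/(2·5.67×10⁻⁸) = 2.240×10⁹ K⁴.
T = (2.240×10⁹)^(1/4).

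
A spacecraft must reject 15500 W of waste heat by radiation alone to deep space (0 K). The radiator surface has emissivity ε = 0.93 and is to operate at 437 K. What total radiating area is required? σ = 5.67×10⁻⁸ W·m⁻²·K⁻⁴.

P = εσA T⁴ ⇒ A = P/(εσT⁴).
T⁴ = 3.647×10¹⁰ K⁴.
A = 15500/(0.93 × 5.67×10⁻⁸ × 3.647×10¹⁰).

A ≈ 8.06 m²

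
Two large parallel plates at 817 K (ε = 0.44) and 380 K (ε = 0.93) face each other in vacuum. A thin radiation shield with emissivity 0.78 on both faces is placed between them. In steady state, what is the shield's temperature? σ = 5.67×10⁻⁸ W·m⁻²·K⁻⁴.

In steady state the net flux on the hot side equals that on the cold side.
σ(T₁⁴−T_s⁴)/D₁ = σ(T_s⁴−T₂⁴)/D₂, with D₁ = 1/ε₁+1/ε_s−1 = 2.555, D₂ = 1/ε_s+1/ε₂−1 = 1.357.
Solve for T_s⁴: T_s⁴ = (D₂·T₁⁴ + D₁·T₂⁴)/(D₁+D₂) = 1.682×10¹¹ K⁴.

T_s ≈ 640 K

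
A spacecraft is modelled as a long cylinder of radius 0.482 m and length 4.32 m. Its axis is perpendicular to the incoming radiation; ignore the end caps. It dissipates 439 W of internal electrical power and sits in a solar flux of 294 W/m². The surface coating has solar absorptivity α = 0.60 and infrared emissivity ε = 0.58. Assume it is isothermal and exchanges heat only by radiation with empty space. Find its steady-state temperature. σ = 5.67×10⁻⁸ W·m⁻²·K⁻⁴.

T ≈ 229 K

At steady state, absorbed solar power + internal power = radiated power.
Absorbed: α·S·A_cross = 0.60·294·4.164 = 734.6 W (cross-section 2rL).
Total input = 734.6 + 439 = 1174 W.
Radiated: εσ·A_surf·T⁴ with A_surf = 2πrL = 13.08 m².
T⁴ = 1174/(0.58·5.67×10⁻⁸·13.08) = 2.728×10⁹ K⁴.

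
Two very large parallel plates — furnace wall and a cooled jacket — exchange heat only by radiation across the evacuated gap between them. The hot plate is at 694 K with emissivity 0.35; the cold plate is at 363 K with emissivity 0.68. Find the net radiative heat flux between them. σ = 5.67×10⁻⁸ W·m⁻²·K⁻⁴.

q ≈ 3660 W/m²

For two infinite grey parallel plates, q = σ(T₁⁴ − T₂⁴)/(1/ε₁ + 1/ε₂ − 1).
T₁⁴ − T₂⁴ = 2.320×10¹¹ − 1.736×10¹⁰ = 2.146×10¹¹ K⁴.
1/ε₁ + 1/ε₂ − 1 = 2.857 + 1.471 − 1 = 3.328.
q = 5.67×10⁻⁸ × 2.146×10¹¹ / 3.328.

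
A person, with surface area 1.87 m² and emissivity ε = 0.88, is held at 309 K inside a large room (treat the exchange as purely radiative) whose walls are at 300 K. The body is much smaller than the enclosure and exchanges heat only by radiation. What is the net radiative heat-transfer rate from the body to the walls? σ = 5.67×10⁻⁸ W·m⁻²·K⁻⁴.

P_net ≈ 94.9 W

For a small grey body in a large enclosure: P_net = εσA(T_body⁴ − T_wall⁴).
A = 1.87 m²; T_body⁴ − T_wall⁴ = 9.117×10⁹ − 8.100×10⁹ = 1.017×10⁹ K⁴.
|P_net| = 0.88·5.67×10⁻⁸·1.870·1.017×10⁹.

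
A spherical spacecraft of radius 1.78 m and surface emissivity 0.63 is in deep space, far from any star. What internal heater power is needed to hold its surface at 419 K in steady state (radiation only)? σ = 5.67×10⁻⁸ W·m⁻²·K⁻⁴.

P ≈ 43800 W

P = εσ·4πr²·T⁴.
4πr² = 39.82 m²; T⁴ = 3.082×10¹⁰ K⁴.
P = 0.63·5.67×10⁻⁸·39.82·3.082×10¹⁰.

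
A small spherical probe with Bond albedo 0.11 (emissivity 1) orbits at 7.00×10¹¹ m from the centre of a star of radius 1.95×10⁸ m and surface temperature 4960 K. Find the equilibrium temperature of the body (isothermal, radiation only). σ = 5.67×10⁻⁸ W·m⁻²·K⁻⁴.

The star's surface emits σT_*⁴; at distance d the flux is S = σT_*⁴(R_*/d)².
S = 5.67×10⁻⁸·(4960)⁴·(1.95×10⁸/7.00×10¹¹)² = 2.663 W/m².
For an isothermal sphere T⁴ = (1−a)S/(4σ) = 1.045×10⁷ K⁴.

T ≈ 56.9 K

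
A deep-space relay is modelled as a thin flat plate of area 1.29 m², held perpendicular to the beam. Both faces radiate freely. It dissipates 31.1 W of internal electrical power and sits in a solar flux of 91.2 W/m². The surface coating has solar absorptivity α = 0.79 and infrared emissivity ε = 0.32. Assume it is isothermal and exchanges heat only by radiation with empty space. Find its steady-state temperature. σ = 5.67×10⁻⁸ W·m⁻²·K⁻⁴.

At steady state, absorbed solar power + internal power = radiated power.
Absorbed: α·S·A_cross = 0.79·91.2·1.290 = 92.94 W (cross-section A).
Total input = 92.94 + 31.1 = 124.0 W.
Radiated: εσ·A_surf·T⁴ with A_surf = 2A = 2.580 m².
T⁴ = 124.0/(0.32·5.67×10⁻⁸·2.580) = 2.650×10⁹ K⁴.

T ≈ 227 K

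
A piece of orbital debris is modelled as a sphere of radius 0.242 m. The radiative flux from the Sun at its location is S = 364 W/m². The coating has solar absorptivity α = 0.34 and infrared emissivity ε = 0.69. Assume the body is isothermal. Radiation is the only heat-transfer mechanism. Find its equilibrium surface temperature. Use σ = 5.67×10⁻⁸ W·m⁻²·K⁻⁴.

At equilibrium, absorbed power = emitted power.
Absorbing cross-section = πr² = 0.1840 m²; emitting surface = 4πr² = 0.7359 m² (ratio 4).
αS·A_cross = εσ·A_surf·T⁴  ⇒  T⁴ = αS/(ε·4σ).
T⁴ = 0.340·364/(0.69·4·5.67×10⁻⁸) = 7.908×10⁸ K⁴.
T = (7.908×10⁸)^(1/4).

T ≈ 168 K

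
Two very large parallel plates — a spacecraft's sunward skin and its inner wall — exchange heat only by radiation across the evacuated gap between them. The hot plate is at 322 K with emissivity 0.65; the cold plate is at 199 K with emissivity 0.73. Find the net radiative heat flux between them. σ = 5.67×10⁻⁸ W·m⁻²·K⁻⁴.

q ≈ 273 W/m²

For two infinite grey parallel plates, q = σ(T₁⁴ − T₂⁴)/(1/ε₁ + 1/ε₂ − 1).
T₁⁴ − T₂⁴ = 1.075×10¹⁰ − 1.568×10⁹ = 9.182×10⁹ K⁴.
1/ε₁ + 1/ε₂ − 1 = 1.538 + 1.370 − 1 = 1.908.
q = 5.67×10⁻⁸ × 9.182×10⁹ / 1.908.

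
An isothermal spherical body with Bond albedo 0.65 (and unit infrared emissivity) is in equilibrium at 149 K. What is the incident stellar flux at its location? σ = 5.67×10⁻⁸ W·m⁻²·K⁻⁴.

S ≈ 319 W/m²

(1−a)S·πr² = σ·4πr²·T⁴ ⇒ S = 4σT⁴/(1−a).
S = 4·5.67×10⁻⁸·4.929×10⁸/0.350.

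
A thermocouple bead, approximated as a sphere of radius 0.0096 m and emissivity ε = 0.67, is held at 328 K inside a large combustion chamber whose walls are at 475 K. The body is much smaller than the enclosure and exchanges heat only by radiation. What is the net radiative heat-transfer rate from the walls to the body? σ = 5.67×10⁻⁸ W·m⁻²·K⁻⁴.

P_net ≈ 1.73 W

For a small grey body in a large enclosure: P_net = εσA(T_body⁴ − T_wall⁴).
A = 4πr² = 0.001158 m²; T_body⁴ − T_wall⁴ = 1.157×10¹⁰ − 5.091×10¹⁰ = -3.933×10¹⁰ K⁴.
|P_net| = 0.67·5.67×10⁻⁸·0.001158·3.933×10¹⁰.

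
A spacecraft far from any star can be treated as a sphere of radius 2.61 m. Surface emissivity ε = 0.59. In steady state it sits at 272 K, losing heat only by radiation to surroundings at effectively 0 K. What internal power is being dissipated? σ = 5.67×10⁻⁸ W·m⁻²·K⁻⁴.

P ≈ 15700 W

Steady state: P = εσA T⁴.
A = 4πr² = 85.60 m²; T⁴ = (272)⁴ = 5.474×10⁹ K⁴.
P = 0.59 × 5.67×10⁻⁸ × 85.60 × 5.474×10⁹.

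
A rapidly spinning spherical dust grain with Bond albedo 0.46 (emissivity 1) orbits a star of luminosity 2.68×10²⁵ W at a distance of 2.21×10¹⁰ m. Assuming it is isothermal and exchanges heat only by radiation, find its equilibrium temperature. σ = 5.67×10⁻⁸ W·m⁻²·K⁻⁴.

First find the stellar flux at distance d: S = L/(4πd²) = 2.68×10²⁵/(4π·(2.21×10¹⁰)²) = 4367 W/m².
For an isothermal sphere, absorbed (1−a)S·πr² = emitted σ·4πr²·T⁴, so T⁴ = (1−a)S/(4σ).
T⁴ = 0.540·4367/(4·5.67×10⁻⁸) = 1.040×10¹⁰ K⁴.

T ≈ 319 K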